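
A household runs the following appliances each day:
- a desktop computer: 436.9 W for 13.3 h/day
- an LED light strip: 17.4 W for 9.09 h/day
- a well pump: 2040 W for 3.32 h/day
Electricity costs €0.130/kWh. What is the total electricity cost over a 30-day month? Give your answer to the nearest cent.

desktop computer: 436.9 W × 13.3 h × 30 d = 174,323 Wh = 174.3 kWh
LED light strip: 17.4 W × 9.09 h × 30 d = 4,745 Wh = 4.745 kWh
well pump: 2040 W × 3.32 h × 30 d = 203,184 Wh = 203.2 kWh
Total energy = 174.3 + 4.745 + 203.2 = 382.3 kWh
Cost = 382.3 kWh × €0.130 = €49.69

€49.69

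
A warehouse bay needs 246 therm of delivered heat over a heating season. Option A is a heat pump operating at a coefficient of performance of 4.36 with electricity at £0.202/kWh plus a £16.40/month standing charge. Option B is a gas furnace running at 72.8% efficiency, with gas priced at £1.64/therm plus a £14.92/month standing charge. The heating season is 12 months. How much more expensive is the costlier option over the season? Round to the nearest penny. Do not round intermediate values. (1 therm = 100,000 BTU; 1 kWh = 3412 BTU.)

Heat load = 246 therm × 100,000 = 24,600,000 BTU
Gas: input = 24,600,000 / 0.728 = 33,791,209 BTU = 337.9 therm → 337.9 × £1.64 = £554.18; + 12 × £14.92 standing = £733.22
Heat pump: 24,600,000 BTU / 3412 = 7,210 kWh heat; / 4.36 = 1,654 kWh in → × £0.202 = £334.03; + 12 × £16.40 standing = £530.83
Difference = |£733.22 − £530.83| = £202.38

£202.38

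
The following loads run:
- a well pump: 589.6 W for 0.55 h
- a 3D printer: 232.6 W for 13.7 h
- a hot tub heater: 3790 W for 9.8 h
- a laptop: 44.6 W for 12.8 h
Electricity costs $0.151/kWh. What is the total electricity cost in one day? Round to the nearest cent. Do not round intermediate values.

$6.22

well pump: 589.6 W × 0.55 h = 324 Wh = 0.3243 kWh
3D printer: 232.6 W × 13.7 h = 3,187 Wh = 3.187 kWh
hot tub heater: 3790 W × 9.8 h = 37,142 Wh = 37.14 kWh
laptop: 44.6 W × 12.8 h = 571 Wh = 0.5709 kWh
Total energy = 0.3243 + 3.187 + 37.14 + 0.5709 = 41.22 kWh
Cost = 41.22 kWh × $0.151 = $6.22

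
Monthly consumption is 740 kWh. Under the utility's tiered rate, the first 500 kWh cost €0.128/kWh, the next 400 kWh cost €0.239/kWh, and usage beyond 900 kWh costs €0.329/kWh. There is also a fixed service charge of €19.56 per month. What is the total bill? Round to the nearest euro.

€141

First 500 kWh × €0.128 = €64.00
Next 240 kWh × €0.239 = €57.36
Remaining tier: 0 kWh (not reached)
Energy charge = €121.36; + service €19.56 = €140.92 ≈ €141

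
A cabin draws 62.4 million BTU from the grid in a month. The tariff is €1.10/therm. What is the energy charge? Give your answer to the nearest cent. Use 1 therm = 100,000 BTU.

€686.40

62.4 million BTU × (10 therm/million BTU) = 624 therm
Cost = 624 therm × €1.10/therm = €686.40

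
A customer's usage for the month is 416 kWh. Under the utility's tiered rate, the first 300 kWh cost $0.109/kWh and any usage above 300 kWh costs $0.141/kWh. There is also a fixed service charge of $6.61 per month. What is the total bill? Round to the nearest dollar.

$56

First 300 kWh × $0.109 = $32.70
Remaining 116 kWh × $0.141 = $16.36
Energy charge = $49.06; + service $6.61 = $55.67 ≈ $56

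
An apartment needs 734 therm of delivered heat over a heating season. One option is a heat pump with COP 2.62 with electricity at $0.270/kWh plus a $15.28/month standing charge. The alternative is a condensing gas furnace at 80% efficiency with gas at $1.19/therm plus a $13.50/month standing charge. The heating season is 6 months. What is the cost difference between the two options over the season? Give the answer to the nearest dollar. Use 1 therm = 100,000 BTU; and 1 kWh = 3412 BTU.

Heat load = 734 therm × 100,000 = 73,400,000 BTU
Gas: input = 73,400,000 / 0.80 = 91,750,000 BTU = 917.5 therm → 917.5 × $1.19 = $1,091.83; + 6 × $13.50 standing = $1,172.83
Heat pump: 73,400,000 BTU / 3412 = 21,510 kWh heat; / 2.62 = 8,211 kWh in → × $0.270 = $2,216.92; + 6 × $15.28 standing = $2,308.60
Difference = |$1,172.83 − $2,308.60| = $1,135.77 ≈ $1136

$1136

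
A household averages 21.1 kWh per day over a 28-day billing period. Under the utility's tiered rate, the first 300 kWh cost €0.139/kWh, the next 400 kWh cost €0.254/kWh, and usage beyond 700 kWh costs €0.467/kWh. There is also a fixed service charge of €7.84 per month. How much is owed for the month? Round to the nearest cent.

€123.40

Usage = 21.1 kWh/day × 28 days = 590.8 kWh
First 300 kWh × €0.139 = €41.70
Next 290.8 kWh × €0.254 = €73.86
Remaining tier: 0 kWh (not reached)
Energy charge = €115.56; + service €7.84 = €123.40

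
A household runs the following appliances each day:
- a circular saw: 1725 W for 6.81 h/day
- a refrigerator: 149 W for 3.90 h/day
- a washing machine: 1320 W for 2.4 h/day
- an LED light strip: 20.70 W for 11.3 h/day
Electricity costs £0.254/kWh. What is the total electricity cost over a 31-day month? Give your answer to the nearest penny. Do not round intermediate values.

£123.86

circular saw: 1725 W × 6.81 h × 31 d = 364,165 Wh = 364.2 kWh
refrigerator: 149 W × 3.90 h × 31 d = 18,014 Wh = 18.01 kWh
washing machine: 1320 W × 2.4 h × 31 d = 98,208 Wh = 98.21 kWh
LED light strip: 20.70 W × 11.3 h × 31 d = 7,251 Wh = 7.251 kWh
Total energy = 364.2 + 18.01 + 98.21 + 7.251 = 487.6 kWh
Cost = 487.6 kWh × £0.254 = £123.86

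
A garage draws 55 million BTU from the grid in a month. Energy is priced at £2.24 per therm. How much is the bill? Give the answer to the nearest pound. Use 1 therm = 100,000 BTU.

55 million BTU × (10 therm/million BTU) = 550 therm
Cost = 550 therm × £2.24/therm = £1,232.00

£1232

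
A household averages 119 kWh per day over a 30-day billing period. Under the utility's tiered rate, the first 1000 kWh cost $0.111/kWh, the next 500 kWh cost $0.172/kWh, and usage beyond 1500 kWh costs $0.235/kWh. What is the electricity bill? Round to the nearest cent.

Usage = 119 kWh/day × 30 days = 3570 kWh
First 1000 kWh × $0.111 = $111.00
Next 500 kWh × $0.172 = $86.00
Remaining 2070 kWh × $0.235 = $486.45
Total = $683.45

$683.45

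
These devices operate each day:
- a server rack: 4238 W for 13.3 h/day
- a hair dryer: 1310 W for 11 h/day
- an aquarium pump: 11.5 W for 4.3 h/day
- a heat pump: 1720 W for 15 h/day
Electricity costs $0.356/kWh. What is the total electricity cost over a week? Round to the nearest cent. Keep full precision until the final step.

$240.79

server rack: 4238 W × 13.3 h × 7 d = 394,558 Wh = 394.6 kWh
hair dryer: 1310 W × 11 h × 7 d = 100,870 Wh = 100.9 kWh
aquarium pump: 11.5 W × 4.3 h × 7 d = 346 Wh = 0.3461 kWh
heat pump: 1720 W × 15 h × 7 d = 180,600 Wh = 180.6 kWh
Total energy = 394.6 + 100.9 + 0.3461 + 180.6 = 676.4 kWh
Cost = 676.4 kWh × $0.356 = $240.79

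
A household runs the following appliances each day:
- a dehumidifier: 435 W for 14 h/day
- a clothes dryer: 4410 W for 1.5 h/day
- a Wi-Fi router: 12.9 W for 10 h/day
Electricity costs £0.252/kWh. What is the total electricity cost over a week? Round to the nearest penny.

dehumidifier: 435 W × 14 h × 7 d = 42,630 Wh = 42.63 kWh
clothes dryer: 4410 W × 1.5 h × 7 d = 46,305 Wh = 46.3 kWh
Wi-Fi router: 12.9 W × 10 h × 7 d = 903 Wh = 0.903 kWh
Total energy = 42.63 + 46.3 + 0.903 = 89.84 kWh
Cost = 89.84 kWh × £0.252 = £22.64

£22.64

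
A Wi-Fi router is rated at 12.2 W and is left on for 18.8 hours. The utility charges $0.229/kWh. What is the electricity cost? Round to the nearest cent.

Energy = 12.2 W × 18.8 h = 229 Wh = 0.2294 kWh
Cost = 0.2294 kWh × $0.229/kWh = $0.05

$0.05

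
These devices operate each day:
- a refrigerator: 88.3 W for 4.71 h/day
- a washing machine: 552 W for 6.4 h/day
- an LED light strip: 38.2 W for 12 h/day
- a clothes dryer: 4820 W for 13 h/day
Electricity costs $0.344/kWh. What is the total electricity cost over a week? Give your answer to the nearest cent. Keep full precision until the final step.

$161.50

refrigerator: 88.3 W × 4.71 h × 7 d = 2,911 Wh = 2.911 kWh
washing machine: 552 W × 6.4 h × 7 d = 24,730 Wh = 24.73 kWh
LED light strip: 38.2 W × 12 h × 7 d = 3,209 Wh = 3.209 kWh
clothes dryer: 4820 W × 13 h × 7 d = 438,620 Wh = 438.6 kWh
Total energy = 2.911 + 24.73 + 3.209 + 438.6 = 469.5 kWh
Cost = 469.5 kWh × $0.344 = $161.50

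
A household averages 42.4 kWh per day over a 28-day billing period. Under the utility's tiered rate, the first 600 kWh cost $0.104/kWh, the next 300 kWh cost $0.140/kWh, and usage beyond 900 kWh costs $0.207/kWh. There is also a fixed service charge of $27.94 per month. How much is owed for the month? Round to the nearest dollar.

$192

Usage = 42.4 kWh/day × 28 days = 1187.2 kWh
First 600 kWh × $0.104 = $62.40
Next 300 kWh × $0.140 = $42.00
Remaining 287.2 kWh × $0.207 = $59.45
Energy charge = $163.85; + service $27.94 = $191.79 ≈ $192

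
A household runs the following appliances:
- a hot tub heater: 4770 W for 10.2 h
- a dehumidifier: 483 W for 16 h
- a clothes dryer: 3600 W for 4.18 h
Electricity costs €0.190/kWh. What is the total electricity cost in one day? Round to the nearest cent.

hot tub heater: 4770 W × 10.2 h = 48,654 Wh = 48.65 kWh
dehumidifier: 483 W × 16 h = 7,728 Wh = 7.728 kWh
clothes dryer: 3600 W × 4.18 h = 15,048 Wh = 15.05 kWh
Total energy = 48.65 + 7.728 + 15.05 = 71.43 kWh
Cost = 71.43 kWh × €0.190 = €13.57

€13.57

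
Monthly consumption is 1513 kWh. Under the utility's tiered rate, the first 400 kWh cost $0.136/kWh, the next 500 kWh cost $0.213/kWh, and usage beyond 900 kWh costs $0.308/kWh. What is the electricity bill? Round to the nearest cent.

First 400 kWh × $0.136 = $54.40
Next 500 kWh × $0.213 = $106.50
Remaining 613 kWh × $0.308 = $188.80
Total = $349.70

$349.70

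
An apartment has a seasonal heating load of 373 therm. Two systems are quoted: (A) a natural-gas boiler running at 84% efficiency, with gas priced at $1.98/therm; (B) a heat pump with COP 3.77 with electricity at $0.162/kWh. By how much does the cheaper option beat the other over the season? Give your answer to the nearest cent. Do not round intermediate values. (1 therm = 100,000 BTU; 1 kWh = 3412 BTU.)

$409.46

Heat load = 373 therm × 100,000 = 37,300,000 BTU
Gas: input = 37,300,000 / 0.84 = 44,404,762 BTU = 444 therm → 444 × $1.98 = $879.21
Heat pump: 37,300,000 BTU / 3412 = 10,930 kWh heat; / 3.77 = 2,900 kWh in → × $0.162 = $469.76
Difference = |$879.21 − $469.76| = $409.46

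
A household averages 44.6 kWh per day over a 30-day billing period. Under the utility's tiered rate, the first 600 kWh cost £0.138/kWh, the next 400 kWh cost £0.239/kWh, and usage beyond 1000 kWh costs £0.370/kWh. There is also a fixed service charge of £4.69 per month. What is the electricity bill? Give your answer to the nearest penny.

Usage = 44.6 kWh/day × 30 days = 1338 kWh
First 600 kWh × £0.138 = £82.80
Next 400 kWh × £0.239 = £95.60
Remaining 338 kWh × £0.370 = £125.06
Energy charge = £303.46; + service £4.69 = £308.15

£308.15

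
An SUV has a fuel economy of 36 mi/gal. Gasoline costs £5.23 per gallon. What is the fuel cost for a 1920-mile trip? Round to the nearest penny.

£278.93

Fuel = 1920 mi / 36 mpg = 53.33 gal
Cost = 53.33 gal × £5.23/gal = £278.93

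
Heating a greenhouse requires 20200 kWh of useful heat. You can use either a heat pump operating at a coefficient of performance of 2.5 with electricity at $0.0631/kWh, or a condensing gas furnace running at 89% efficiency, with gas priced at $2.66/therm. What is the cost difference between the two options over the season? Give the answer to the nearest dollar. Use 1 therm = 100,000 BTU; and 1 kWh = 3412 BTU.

$1550

Heat load = 20200 kWh × 3412 = 68,922,400 BTU
Gas: input = 68,922,400 / 0.890 = 77,440,899 BTU = 774.4 therm → 774.4 × $2.66 = $2,059.93
Heat pump: 68,922,400 BTU / 3412 = 20,200 kWh heat; / 2.5 = 8,080 kWh in → × $0.0631 = $509.85
Difference = |$2,059.93 − $509.85| = $1,550.08 ≈ $1550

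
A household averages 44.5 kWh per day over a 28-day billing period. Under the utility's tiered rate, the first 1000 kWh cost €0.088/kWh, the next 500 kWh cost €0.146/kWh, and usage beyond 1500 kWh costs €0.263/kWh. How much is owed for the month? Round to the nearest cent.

€123.92

Usage = 44.5 kWh/day × 28 days = 1246 kWh
First 1000 kWh × €0.088 = €88.00
Next 246 kWh × €0.146 = €35.92
Remaining tier: 0 kWh (not reached)
Total = €123.92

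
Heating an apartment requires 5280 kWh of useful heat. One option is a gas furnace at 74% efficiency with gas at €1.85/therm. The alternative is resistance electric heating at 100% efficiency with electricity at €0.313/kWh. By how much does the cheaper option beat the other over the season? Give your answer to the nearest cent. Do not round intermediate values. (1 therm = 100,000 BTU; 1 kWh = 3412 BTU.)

Heat load = 5280 kWh × 3412 = 18,015,360 BTU
Gas: input = 18,015,360 / 0.74 = 24,345,081 BTU = 243.5 therm → 243.5 × €1.85 = €450.38
Electric: 18,015,360 BTU / 3412 = 5,280 kWh → × €0.313 = €1,652.64
Difference = |€450.38 − €1,652.64| = €1,202.26

€1202.26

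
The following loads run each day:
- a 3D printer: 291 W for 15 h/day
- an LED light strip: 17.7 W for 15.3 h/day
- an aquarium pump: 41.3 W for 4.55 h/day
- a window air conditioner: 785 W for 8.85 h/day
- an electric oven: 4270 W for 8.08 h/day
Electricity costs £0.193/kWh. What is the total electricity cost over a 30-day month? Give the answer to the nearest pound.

£268

3D printer: 291 W × 15 h × 30 d = 130,950 Wh = 130.9 kWh
LED light strip: 17.7 W × 15.3 h × 30 d = 8,124 Wh = 8.124 kWh
aquarium pump: 41.3 W × 4.55 h × 30 d = 5,637 Wh = 5.637 kWh
window air conditioner: 785 W × 8.85 h × 30 d = 208,418 Wh = 208.4 kWh
electric oven: 4270 W × 8.08 h × 30 d = 1,035,048 Wh = 1,035 kWh
Total energy = 130.9 + 8.124 + 5.637 + 208.4 + 1,035 = 1,388 kWh
Cost = 1,388 kWh × £0.193 = £267.92 ≈ £268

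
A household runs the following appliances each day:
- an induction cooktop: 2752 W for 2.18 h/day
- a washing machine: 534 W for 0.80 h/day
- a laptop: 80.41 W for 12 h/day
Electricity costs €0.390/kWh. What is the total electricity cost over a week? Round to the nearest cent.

€20.18

induction cooktop: 2752 W × 2.18 h × 7 d = 41,996 Wh = 42 kWh
washing machine: 534 W × 0.80 h × 7 d = 2,990 Wh = 2.99 kWh
laptop: 80.41 W × 12 h × 7 d = 6,754 Wh = 6.754 kWh
Total energy = 42 + 2.99 + 6.754 = 51.74 kWh
Cost = 51.74 kWh × €0.390 = €20.18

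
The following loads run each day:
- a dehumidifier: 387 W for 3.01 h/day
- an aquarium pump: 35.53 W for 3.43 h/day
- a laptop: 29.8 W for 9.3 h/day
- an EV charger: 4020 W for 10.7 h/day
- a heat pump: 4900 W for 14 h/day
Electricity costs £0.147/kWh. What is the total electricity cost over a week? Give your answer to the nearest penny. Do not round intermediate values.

£116.46

dehumidifier: 387 W × 3.01 h × 7 d = 8,154 Wh = 8.154 kWh
aquarium pump: 35.53 W × 3.43 h × 7 d = 853 Wh = 0.8531 kWh
laptop: 29.8 W × 9.3 h × 7 d = 1,940 Wh = 1.94 kWh
EV charger: 4020 W × 10.7 h × 7 d = 301,098 Wh = 301.1 kWh
heat pump: 4900 W × 14 h × 7 d = 480,200 Wh = 480.2 kWh
Total energy = 8.154 + 0.8531 + 1.94 + 301.1 + 480.2 = 792.2 kWh
Cost = 792.2 kWh × £0.147 = £116.46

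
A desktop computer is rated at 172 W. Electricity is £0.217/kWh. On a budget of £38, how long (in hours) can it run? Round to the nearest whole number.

Energy budget = £38 / £0.217 per kWh = 175.1 kWh = 175,115 Wh
Runtime = 175,115 Wh / 172 W = 1,018 h

1018 h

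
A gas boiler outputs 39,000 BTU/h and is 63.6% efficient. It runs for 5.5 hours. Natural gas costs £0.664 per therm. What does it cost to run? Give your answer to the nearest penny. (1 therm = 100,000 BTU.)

Heat delivered = 39,000 BTU/h × 5.5 h = 214,500 BTU
Gas input = 214,500 / 0.636 = 337,264 BTU
= 337,264 / 100,000 = 3.373 therm
Cost = 3.373 × £0.664/therm = £2.24

£2.24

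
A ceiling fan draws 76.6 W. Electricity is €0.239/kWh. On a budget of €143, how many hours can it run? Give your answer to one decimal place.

Energy budget = €143 / €0.239 per kWh = 598.3 kWh = 598,326 Wh
Runtime = 598,326 Wh / 76.6 W = 7,811 h

7811.0 h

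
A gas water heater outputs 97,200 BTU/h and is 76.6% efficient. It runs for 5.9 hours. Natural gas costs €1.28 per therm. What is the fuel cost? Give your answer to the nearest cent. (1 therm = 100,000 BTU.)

Heat delivered = 97,200 BTU/h × 5.9 h = 573,480 BTU
Gas input = 573,480 / 0.766 = 748,668 BTU
= 748,668 / 100,000 = 7.487 therm
Cost = 7.487 × €1.28/therm = €9.58

€9.58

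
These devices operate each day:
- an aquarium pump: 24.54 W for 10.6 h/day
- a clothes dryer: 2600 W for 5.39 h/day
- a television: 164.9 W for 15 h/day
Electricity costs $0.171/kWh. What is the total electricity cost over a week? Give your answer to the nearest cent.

$20.05

aquarium pump: 24.54 W × 10.6 h × 7 d = 1,821 Wh = 1.821 kWh
clothes dryer: 2600 W × 5.39 h × 7 d = 98,098 Wh = 98.1 kWh
television: 164.9 W × 15 h × 7 d = 17,314 Wh = 17.31 kWh
Total energy = 1.821 + 98.1 + 17.31 = 117.2 kWh
Cost = 117.2 kWh × $0.171 = $20.05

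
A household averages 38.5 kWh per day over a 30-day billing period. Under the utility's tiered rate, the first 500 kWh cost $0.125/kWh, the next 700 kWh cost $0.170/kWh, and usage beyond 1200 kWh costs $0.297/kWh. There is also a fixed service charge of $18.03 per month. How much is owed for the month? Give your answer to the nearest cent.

Usage = 38.5 kWh/day × 30 days = 1155 kWh
First 500 kWh × $0.125 = $62.50
Next 655 kWh × $0.170 = $111.35
Remaining tier: 0 kWh (not reached)
Energy charge = $173.85; + service $18.03 = $191.88

$191.88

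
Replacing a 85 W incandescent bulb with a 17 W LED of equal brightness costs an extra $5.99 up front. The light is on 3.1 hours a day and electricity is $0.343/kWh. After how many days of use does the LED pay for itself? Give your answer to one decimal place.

82.8 days

Power saved = 85 − 17 = 68 W
Daily energy saved = 68 W × 3.1 h = 210.8 Wh = 0.2108 kWh
Daily savings = 0.2108 × $0.343 = $0.0723
Payback = $5.99 / $0.0723 per day = 82.84 days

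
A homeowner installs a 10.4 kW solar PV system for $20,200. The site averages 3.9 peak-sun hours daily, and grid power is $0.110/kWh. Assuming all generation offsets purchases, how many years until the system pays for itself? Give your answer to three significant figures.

12.4 years

Daily generation = 10.4 kW × 3.9 h = 40.56 kWh
Annual generation = 40.56 × 365 = 14804 kWh
Annual savings = 14804 × $0.110 = $1,628.48
Payback = $20,200 / $1,628.48 = 12.4 years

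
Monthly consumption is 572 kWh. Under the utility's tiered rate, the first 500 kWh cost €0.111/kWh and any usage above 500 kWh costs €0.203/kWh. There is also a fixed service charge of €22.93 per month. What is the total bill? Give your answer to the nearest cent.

€93.05

First 500 kWh × €0.111 = €55.50
Remaining 72 kWh × €0.203 = €14.62
Energy charge = €70.12; + service €22.93 = €93.05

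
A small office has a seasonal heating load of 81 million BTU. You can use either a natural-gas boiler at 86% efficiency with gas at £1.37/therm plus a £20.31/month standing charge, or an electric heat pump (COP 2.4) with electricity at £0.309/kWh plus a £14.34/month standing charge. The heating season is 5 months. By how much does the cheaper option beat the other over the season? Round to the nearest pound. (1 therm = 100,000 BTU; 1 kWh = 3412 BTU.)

Heat load = 81 × 10⁶ BTU = 81,000,000 BTU
Gas: input = 81,000,000 / 0.86 = 94,186,047 BTU = 941.9 therm → 941.9 × £1.37 = £1,290.35; + 5 × £20.31 standing = £1,391.90
Heat pump: 81,000,000 BTU / 3412 = 23,740 kWh heat; / 2.4 = 9,892 kWh in → × £0.309 = £3,056.49; + 5 × £14.34 standing = £3,128.19
Difference = |£1,391.90 − £3,128.19| = £1,736.29 ≈ £1736

£1736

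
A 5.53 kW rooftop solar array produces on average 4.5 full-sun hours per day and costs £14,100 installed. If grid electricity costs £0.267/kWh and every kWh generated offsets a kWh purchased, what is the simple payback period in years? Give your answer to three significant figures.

Daily generation = 5.53 kW × 4.5 h = 24.89 kWh
Annual generation = 24.89 × 365 = 9083 kWh
Annual savings = 9083 × £0.267 = £2,425.17
Payback = £14,100 / £2,425.17 = 5.81 years

5.81 years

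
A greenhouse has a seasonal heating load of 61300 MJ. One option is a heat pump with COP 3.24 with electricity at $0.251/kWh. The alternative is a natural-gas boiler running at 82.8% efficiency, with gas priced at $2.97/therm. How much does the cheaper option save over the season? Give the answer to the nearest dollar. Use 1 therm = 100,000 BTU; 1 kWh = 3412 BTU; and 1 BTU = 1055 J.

$765

Heat load = 61300 MJ = 61,300,000,000 J / 1055 = 58,104,265 BTU
Gas: input = 58,104,265 / 0.828 = 70,174,234 BTU = 701.7 therm → 701.7 × $2.97 = $2,084.17
Heat pump: 58,104,265 BTU / 3412 = 17,030 kWh heat; / 3.24 = 5,256 kWh in → × $0.251 = $1,319.25
Difference = |$2,084.17 − $1,319.25| = $764.92 ≈ $765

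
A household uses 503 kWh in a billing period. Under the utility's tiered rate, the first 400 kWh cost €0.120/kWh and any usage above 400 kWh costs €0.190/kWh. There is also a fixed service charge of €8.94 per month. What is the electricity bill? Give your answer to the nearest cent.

First 400 kWh × €0.120 = €48.00
Remaining 103 kWh × €0.190 = €19.57
Energy charge = €67.57; + service €8.94 = €76.51

€76.51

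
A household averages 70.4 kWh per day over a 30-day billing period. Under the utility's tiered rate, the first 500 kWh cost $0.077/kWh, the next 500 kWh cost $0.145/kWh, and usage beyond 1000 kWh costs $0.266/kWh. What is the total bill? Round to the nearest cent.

$406.79

Usage = 70.4 kWh/day × 30 days = 2112 kWh
First 500 kWh × $0.077 = $38.50
Next 500 kWh × $0.145 = $72.50
Remaining 1112 kWh × $0.266 = $295.79
Total = $406.79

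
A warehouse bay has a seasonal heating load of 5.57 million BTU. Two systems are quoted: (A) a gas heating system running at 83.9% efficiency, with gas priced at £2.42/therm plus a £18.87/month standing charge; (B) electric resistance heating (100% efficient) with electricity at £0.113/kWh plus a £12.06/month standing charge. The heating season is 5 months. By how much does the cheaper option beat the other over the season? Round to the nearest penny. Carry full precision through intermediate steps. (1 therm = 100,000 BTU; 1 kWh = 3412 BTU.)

£10.24

Heat load = 5.57 × 10⁶ BTU = 5,570,000 BTU
Gas: input = 5,570,000 / 0.839 = 6,638,856 BTU = 66.39 therm → 66.39 × £2.42 = £160.66; + 5 × £18.87 standing = £255.01
Electric: 5,570,000 BTU / 3412 = 1,632 kWh → × £0.113 = £184.47; + 5 × £12.06 standing = £244.77
Difference = |£255.01 − £244.77| = £10.24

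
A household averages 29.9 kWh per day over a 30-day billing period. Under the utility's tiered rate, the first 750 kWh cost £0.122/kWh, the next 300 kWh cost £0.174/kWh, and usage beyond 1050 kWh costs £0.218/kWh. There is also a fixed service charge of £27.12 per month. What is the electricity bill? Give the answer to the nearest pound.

£144

Usage = 29.9 kWh/day × 30 days = 897 kWh
First 750 kWh × £0.122 = £91.50
Next 147 kWh × £0.174 = £25.58
Remaining tier: 0 kWh (not reached)
Energy charge = £117.08; + service £27.12 = £144.20 ≈ £144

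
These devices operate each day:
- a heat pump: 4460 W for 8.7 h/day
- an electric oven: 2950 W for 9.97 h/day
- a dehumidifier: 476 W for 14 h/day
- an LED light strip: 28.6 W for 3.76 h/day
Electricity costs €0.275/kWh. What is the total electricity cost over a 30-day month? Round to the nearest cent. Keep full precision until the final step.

heat pump: 4460 W × 8.7 h × 30 d = 1,164,060 Wh = 1,164 kWh
electric oven: 2950 W × 9.97 h × 30 d = 882,345 Wh = 882.3 kWh
dehumidifier: 476 W × 14 h × 30 d = 199,920 Wh = 199.9 kWh
LED light strip: 28.6 W × 3.76 h × 30 d = 3,226 Wh = 3.226 kWh
Total energy = 1,164 + 882.3 + 199.9 + 3.226 = 2,250 kWh
Cost = 2,250 kWh × €0.275 = €618.63

€618.63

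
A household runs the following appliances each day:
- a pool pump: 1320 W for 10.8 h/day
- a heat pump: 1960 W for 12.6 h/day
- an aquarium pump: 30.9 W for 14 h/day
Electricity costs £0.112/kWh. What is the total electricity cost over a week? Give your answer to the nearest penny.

£30.88

pool pump: 1320 W × 10.8 h × 7 d = 99,792 Wh = 99.79 kWh
heat pump: 1960 W × 12.6 h × 7 d = 172,872 Wh = 172.9 kWh
aquarium pump: 30.9 W × 14 h × 7 d = 3,028 Wh = 3.028 kWh
Total energy = 99.79 + 172.9 + 3.028 = 275.7 kWh
Cost = 275.7 kWh × £0.112 = £30.88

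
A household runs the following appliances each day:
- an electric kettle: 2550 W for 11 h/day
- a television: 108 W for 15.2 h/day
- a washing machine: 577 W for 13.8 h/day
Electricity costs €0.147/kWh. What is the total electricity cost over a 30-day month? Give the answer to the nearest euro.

electric kettle: 2550 W × 11 h × 30 d = 841,500 Wh = 841.5 kWh
television: 108 W × 15.2 h × 30 d = 49,248 Wh = 49.25 kWh
washing machine: 577 W × 13.8 h × 30 d = 238,878 Wh = 238.9 kWh
Total energy = 841.5 + 49.25 + 238.9 = 1,130 kWh
Cost = 1,130 kWh × €0.147 = €166.06 ≈ €166

€166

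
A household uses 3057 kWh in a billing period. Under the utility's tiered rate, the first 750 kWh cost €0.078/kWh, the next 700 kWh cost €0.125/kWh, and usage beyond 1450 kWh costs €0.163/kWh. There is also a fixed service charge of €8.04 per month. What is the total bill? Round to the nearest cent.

€415.98

First 750 kWh × €0.078 = €58.50
Next 700 kWh × €0.125 = €87.50
Remaining 1607 kWh × €0.163 = €261.94
Energy charge = €407.94; + service €8.04 = €415.98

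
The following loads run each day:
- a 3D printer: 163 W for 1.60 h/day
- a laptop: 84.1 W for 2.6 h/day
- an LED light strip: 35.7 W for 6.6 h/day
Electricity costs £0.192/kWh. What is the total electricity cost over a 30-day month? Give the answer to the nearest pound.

3D printer: 163 W × 1.60 h × 30 d = 7,824 Wh = 7.824 kWh
laptop: 84.1 W × 2.6 h × 30 d = 6,560 Wh = 6.56 kWh
LED light strip: 35.7 W × 6.6 h × 30 d = 7,069 Wh = 7.069 kWh
Total energy = 7.824 + 6.56 + 7.069 = 21.45 kWh
Cost = 21.45 kWh × £0.192 = £4.12 ≈ £4

£4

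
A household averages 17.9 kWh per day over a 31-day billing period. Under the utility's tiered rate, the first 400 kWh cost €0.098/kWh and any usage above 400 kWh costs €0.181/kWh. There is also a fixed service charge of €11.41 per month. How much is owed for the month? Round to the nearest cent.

€78.65

Usage = 17.9 kWh/day × 31 days = 554.9 kWh
First 400 kWh × €0.098 = €39.20
Remaining 154.9 kWh × €0.181 = €28.04
Energy charge = €67.24; + service €11.41 = €78.65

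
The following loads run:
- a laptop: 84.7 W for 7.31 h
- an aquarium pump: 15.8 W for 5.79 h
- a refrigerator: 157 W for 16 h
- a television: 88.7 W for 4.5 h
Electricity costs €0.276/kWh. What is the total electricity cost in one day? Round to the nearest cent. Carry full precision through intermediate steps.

€1.00

laptop: 84.7 W × 7.31 h = 619 Wh = 0.6192 kWh
aquarium pump: 15.8 W × 5.79 h = 91 Wh = 0.09148 kWh
refrigerator: 157 W × 16 h = 2,512 Wh = 2.512 kWh
television: 88.7 W × 4.5 h = 399 Wh = 0.3992 kWh
Total energy = 0.6192 + 0.09148 + 2.512 + 0.3992 = 3.622 kWh
Cost = 3.622 kWh × €0.276 = €1.00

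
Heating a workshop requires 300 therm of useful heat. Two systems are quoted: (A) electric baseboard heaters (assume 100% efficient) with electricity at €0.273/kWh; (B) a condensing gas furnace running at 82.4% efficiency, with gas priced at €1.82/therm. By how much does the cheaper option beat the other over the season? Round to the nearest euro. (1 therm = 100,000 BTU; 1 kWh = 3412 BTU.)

€1738

Heat load = 300 therm × 100,000 = 30,000,000 BTU
Gas: input = 30,000,000 / 0.824 = 36,407,767 BTU = 364.1 therm → 364.1 × €1.82 = €662.62
Electric: 30,000,000 BTU / 3412 = 8,792 kWh → × €0.273 = €2,400.35
Difference = |€662.62 − €2,400.35| = €1,737.73 ≈ €1738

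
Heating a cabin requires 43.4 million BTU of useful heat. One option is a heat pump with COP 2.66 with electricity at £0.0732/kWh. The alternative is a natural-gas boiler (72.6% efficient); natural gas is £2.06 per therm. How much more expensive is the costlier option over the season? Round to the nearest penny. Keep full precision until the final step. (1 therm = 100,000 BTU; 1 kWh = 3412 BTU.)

£881.43

Heat load = 43.4 × 10⁶ BTU = 43,400,000 BTU
Gas: input = 43,400,000 / 0.726 = 59,779,614 BTU = 597.8 therm → 597.8 × £2.06 = £1,231.46
Heat pump: 43,400,000 BTU / 3412 = 12,720 kWh heat; / 2.66 = 4,782 kWh in → × £0.0732 = £350.03
Difference = |£1,231.46 − £350.03| = £881.43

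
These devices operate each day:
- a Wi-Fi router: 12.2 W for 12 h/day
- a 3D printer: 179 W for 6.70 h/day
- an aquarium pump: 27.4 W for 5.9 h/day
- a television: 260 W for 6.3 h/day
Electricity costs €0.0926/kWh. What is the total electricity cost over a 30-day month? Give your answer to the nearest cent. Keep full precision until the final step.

€8.74

Wi-Fi router: 12.2 W × 12 h × 30 d = 4,392 Wh = 4.392 kWh
3D printer: 179 W × 6.70 h × 30 d = 35,979 Wh = 35.98 kWh
aquarium pump: 27.4 W × 5.9 h × 30 d = 4,850 Wh = 4.85 kWh
television: 260 W × 6.3 h × 30 d = 49,140 Wh = 49.14 kWh
Total energy = 4.392 + 35.98 + 4.85 + 49.14 = 94.36 kWh
Cost = 94.36 kWh × €0.0926 = €8.74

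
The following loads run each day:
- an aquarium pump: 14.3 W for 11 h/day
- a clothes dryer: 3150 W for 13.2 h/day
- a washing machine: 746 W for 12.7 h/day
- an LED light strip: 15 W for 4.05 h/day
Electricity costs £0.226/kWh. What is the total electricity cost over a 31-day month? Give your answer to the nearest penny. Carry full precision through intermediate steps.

aquarium pump: 14.3 W × 11 h × 31 d = 4,876 Wh = 4.876 kWh
clothes dryer: 3150 W × 13.2 h × 31 d = 1,288,980 Wh = 1,289 kWh
washing machine: 746 W × 12.7 h × 31 d = 293,700 Wh = 293.7 kWh
LED light strip: 15 W × 4.05 h × 31 d = 1,883 Wh = 1.883 kWh
Total energy = 4.876 + 1,289 + 293.7 + 1.883 = 1,589 kWh
Cost = 1,589 kWh × £0.226 = £359.21

£359.21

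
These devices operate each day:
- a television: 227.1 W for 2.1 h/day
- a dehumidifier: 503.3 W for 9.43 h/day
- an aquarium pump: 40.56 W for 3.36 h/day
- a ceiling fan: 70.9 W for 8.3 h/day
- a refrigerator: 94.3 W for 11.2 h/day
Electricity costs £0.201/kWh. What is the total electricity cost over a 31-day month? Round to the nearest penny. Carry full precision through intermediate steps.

£43.64

television: 227.1 W × 2.1 h × 31 d = 14,784 Wh = 14.78 kWh
dehumidifier: 503.3 W × 9.43 h × 31 d = 147,130 Wh = 147.1 kWh
aquarium pump: 40.56 W × 3.36 h × 31 d = 4,225 Wh = 4.225 kWh
ceiling fan: 70.9 W × 8.3 h × 31 d = 18,243 Wh = 18.24 kWh
refrigerator: 94.3 W × 11.2 h × 31 d = 32,741 Wh = 32.74 kWh
Total energy = 14.78 + 147.1 + 4.225 + 18.24 + 32.74 = 217.1 kWh
Cost = 217.1 kWh × £0.201 = £43.64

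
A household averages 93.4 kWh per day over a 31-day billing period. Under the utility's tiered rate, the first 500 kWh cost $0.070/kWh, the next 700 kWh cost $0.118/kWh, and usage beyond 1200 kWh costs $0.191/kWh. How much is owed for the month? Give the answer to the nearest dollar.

$441

Usage = 93.4 kWh/day × 31 days = 2895.4 kWh
First 500 kWh × $0.070 = $35.00
Next 700 kWh × $0.118 = $82.60
Remaining 1695.4 kWh × $0.191 = $323.82
Total = $441.42 ≈ $441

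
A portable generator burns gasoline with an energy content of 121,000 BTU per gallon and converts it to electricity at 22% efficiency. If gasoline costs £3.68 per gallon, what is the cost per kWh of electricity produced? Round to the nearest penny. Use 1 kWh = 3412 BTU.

Electrical output per gallon = 121,000 BTU × 0.22 / 3412 BTU/kWh = 7.802 kWh
Cost per kWh = £3.68 / 7.802 kWh = £0.472

£0.47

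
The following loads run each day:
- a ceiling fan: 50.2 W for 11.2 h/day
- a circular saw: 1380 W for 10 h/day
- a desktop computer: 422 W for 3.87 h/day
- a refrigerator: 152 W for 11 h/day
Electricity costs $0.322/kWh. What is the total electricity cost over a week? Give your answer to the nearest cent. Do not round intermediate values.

ceiling fan: 50.2 W × 11.2 h × 7 d = 3,936 Wh = 3.936 kWh
circular saw: 1380 W × 10 h × 7 d = 96,600 Wh = 96.6 kWh
desktop computer: 422 W × 3.87 h × 7 d = 11,432 Wh = 11.43 kWh
refrigerator: 152 W × 11 h × 7 d = 11,704 Wh = 11.7 kWh
Total energy = 3.936 + 96.6 + 11.43 + 11.7 = 123.7 kWh
Cost = 123.7 kWh × $0.322 = $39.82

$39.82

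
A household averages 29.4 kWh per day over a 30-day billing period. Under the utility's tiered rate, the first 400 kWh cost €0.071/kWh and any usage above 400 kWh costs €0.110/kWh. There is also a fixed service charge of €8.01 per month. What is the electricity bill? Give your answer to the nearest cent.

€89.43

Usage = 29.4 kWh/day × 30 days = 882 kWh
First 400 kWh × €0.071 = €28.40
Remaining 482 kWh × €0.110 = €53.02
Energy charge = €81.42; + service €8.01 = €89.43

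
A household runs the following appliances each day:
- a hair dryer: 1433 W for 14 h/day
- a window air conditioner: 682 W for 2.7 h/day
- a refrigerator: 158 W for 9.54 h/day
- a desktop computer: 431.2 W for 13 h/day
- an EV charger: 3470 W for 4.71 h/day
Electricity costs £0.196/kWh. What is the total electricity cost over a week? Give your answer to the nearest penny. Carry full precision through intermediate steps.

£62.23

hair dryer: 1433 W × 14 h × 7 d = 140,434 Wh = 140.4 kWh
window air conditioner: 682 W × 2.7 h × 7 d = 12,890 Wh = 12.89 kWh
refrigerator: 158 W × 9.54 h × 7 d = 10,551 Wh = 10.55 kWh
desktop computer: 431.2 W × 13 h × 7 d = 39,239 Wh = 39.24 kWh
EV charger: 3470 W × 4.71 h × 7 d = 114,406 Wh = 114.4 kWh
Total energy = 140.4 + 12.89 + 10.55 + 39.24 + 114.4 = 317.5 kWh
Cost = 317.5 kWh × £0.196 = £62.23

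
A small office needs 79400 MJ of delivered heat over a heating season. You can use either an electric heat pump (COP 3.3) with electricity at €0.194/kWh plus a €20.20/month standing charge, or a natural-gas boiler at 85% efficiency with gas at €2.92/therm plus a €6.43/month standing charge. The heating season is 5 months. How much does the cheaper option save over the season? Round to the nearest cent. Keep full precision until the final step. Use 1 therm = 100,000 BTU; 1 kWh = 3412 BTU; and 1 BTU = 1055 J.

€1219.85

Heat load = 79400 MJ = 79,400,000,000 J / 1055 = 75,260,664 BTU
Gas: input = 75,260,664 / 0.85 = 88,541,957 BTU = 885.4 therm → 885.4 × €2.92 = €2,585.43; + 5 × €6.43 standing = €2,617.58
Heat pump: 75,260,664 BTU / 3412 = 22,060 kWh heat; / 3.3 = 6,684 kWh in → × €0.194 = €1,296.72; + 5 × €20.20 standing = €1,397.72
Difference = |€2,617.58 − €1,397.72| = €1,219.85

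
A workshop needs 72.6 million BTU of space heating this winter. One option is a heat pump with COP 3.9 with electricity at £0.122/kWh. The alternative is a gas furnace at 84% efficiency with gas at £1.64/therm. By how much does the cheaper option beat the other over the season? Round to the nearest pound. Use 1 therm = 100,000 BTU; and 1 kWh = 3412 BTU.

Heat load = 72.6 × 10⁶ BTU = 72,600,000 BTU
Gas: input = 72,600,000 / 0.84 = 86,428,571 BTU = 864.3 therm → 864.3 × £1.64 = £1,417.43
Heat pump: 72,600,000 BTU / 3412 = 21,280 kWh heat; / 3.9 = 5,456 kWh in → × £0.122 = £665.61
Difference = |£1,417.43 − £665.61| = £751.81 ≈ £752

£752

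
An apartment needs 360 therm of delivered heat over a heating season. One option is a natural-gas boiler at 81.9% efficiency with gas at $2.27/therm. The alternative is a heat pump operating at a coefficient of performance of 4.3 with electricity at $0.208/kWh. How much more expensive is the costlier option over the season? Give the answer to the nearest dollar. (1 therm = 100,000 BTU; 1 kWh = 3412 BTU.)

$487

Heat load = 360 therm × 100,000 = 36,000,000 BTU
Gas: input = 36,000,000 / 0.819 = 43,956,044 BTU = 439.6 therm → 439.6 × $2.27 = $997.80
Heat pump: 36,000,000 BTU / 3412 = 10,550 kWh heat; / 4.3 = 2,454 kWh in → × $0.208 = $510.37
Difference = |$997.80 − $510.37| = $487.43 ≈ $487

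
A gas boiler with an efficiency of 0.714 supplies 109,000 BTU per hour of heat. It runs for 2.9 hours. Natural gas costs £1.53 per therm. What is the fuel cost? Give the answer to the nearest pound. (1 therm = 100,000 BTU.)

£7

Heat delivered = 109,000 BTU/h × 2.9 h = 316,100 BTU
Gas input = 316,100 / 0.714 = 442,717 BTU
= 442,717 / 100,000 = 4.427 therm
Cost = 4.427 × £1.53/therm = £6.77 ≈ £7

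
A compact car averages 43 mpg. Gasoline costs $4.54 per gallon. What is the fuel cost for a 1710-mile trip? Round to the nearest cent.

$180.54

Fuel = 1710 mi / 43 mpg = 39.77 gal
Cost = 39.77 gal × $4.54/gal = $180.54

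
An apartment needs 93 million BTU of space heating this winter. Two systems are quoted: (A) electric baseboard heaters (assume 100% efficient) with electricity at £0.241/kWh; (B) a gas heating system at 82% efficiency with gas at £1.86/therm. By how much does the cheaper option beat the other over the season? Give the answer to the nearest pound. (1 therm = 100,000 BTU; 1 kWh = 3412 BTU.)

Heat load = 93 × 10⁶ BTU = 93,000,000 BTU
Gas: input = 93,000,000 / 0.820 = 113,414,634 BTU = 1,134 therm → 1,134 × £1.86 = £2,109.51
Electric: 93,000,000 BTU / 3412 = 27,260 kWh → × £0.241 = £6,568.87
Difference = |£2,109.51 − £6,568.87| = £4,459.36 ≈ £4459

£4459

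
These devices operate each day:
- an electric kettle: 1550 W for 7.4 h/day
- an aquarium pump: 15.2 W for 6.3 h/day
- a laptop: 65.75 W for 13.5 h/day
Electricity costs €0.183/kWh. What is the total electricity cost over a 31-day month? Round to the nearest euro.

electric kettle: 1550 W × 7.4 h × 31 d = 355,570 Wh = 355.6 kWh
aquarium pump: 15.2 W × 6.3 h × 31 d = 2,969 Wh = 2.969 kWh
laptop: 65.75 W × 13.5 h × 31 d = 27,516 Wh = 27.52 kWh
Total energy = 355.6 + 2.969 + 27.52 = 386.1 kWh
Cost = 386.1 kWh × €0.183 = €70.65 ≈ €71

€71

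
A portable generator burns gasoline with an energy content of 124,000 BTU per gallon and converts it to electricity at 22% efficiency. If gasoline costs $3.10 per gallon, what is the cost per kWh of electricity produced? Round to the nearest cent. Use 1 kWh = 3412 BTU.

$0.39

Electrical output per gallon = 124,000 BTU × 0.22 / 3412 BTU/kWh = 7.995 kWh
Cost per kWh = $3.10 / 7.995 kWh = $0.388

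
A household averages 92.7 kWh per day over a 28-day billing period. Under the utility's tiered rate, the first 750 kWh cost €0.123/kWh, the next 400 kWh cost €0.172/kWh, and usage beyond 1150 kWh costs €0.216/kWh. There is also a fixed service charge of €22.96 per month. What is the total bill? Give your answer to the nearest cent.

€496.26

Usage = 92.7 kWh/day × 28 days = 2595.6 kWh
First 750 kWh × €0.123 = €92.25
Next 400 kWh × €0.172 = €68.80
Remaining 1445.6 kWh × €0.216 = €312.25
Energy charge = €473.30; + service €22.96 = €496.26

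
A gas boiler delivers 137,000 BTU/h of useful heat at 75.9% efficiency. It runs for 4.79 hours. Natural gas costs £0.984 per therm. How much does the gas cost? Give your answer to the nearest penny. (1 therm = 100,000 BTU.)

Heat delivered = 137,000 BTU/h × 4.79 h = 656,230 BTU
Gas input = 656,230 / 0.759 = 864,598 BTU
= 864,598 / 100,000 = 8.646 therm
Cost = 8.646 × £0.984/therm = £8.51

£8.51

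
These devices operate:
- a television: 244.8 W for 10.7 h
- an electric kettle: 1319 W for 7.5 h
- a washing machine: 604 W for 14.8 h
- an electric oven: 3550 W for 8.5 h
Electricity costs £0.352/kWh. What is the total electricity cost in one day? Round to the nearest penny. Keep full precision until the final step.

£18.17

television: 244.8 W × 10.7 h = 2,619 Wh = 2.619 kWh
electric kettle: 1319 W × 7.5 h = 9,892 Wh = 9.893 kWh
washing machine: 604 W × 14.8 h = 8,939 Wh = 8.939 kWh
electric oven: 3550 W × 8.5 h = 30,175 Wh = 30.18 kWh
Total energy = 2.619 + 9.893 + 8.939 + 30.18 = 51.63 kWh
Cost = 51.63 kWh × £0.352 = £18.17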